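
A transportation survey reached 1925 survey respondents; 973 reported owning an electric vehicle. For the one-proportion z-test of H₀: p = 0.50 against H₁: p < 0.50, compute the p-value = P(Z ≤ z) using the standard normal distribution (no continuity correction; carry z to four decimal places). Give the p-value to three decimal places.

p-value = 0.684

p̂ = 973/1925 = 0.50545.
SE₀ = √(0.50·0.50/1925) = 0.011396.
z = (p̂ − p₀)/SE = (973/1925 − 0.50)/0.011396 ≈ 0.4786.
From the standard normal, P(Z ≤ z) = 0.684.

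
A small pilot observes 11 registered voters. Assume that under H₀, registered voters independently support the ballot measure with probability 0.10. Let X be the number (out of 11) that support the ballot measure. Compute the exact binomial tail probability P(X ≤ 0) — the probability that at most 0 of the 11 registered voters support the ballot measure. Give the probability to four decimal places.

P = 0.3138

X ~ Binomial(n=11, p=0.10).
P(X ≤ 0) = C(11,0)·0.10^0·0.90^11.
= 0.313811 = 0.3138.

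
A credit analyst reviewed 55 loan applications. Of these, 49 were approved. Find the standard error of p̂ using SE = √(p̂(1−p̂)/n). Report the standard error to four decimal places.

SE = 0.0420

With x = 49 successes in n = 55, p̂ = 0.89091.
p̂(1−p̂) = 0.097189.
Dividing by n and taking the root: √0.001767073 = 0.0420.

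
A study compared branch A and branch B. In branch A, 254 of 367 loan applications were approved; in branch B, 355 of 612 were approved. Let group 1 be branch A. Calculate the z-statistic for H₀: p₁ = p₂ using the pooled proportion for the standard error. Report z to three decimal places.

Sample proportions: p̂₁ = 254/367 = 0.69210 and p̂₂ = 355/612 = 0.58007.
Pooling: p̂ = 609/979 = 0.62206.
SE = √[p̂(1−p̂)(1/n₁+1/n₂)] = √[0.62206·0.37794·(1/367+1/612)] ≈ 0.032012.
z = (p̂₁ − p̂₂)/SE = (0.69210 − 0.58007)/0.032012 = 0.11203/0.032012 = 3.500.

z = 3.500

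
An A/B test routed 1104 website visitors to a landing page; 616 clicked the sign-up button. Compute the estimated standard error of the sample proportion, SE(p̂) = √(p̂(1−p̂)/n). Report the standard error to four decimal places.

Sample proportion p̂ = 616/1104 = 0.55797.
p̂(1−p̂) = 0.246639.
SE = √(0.246639/1104) = 0.0149.

SE = 0.0149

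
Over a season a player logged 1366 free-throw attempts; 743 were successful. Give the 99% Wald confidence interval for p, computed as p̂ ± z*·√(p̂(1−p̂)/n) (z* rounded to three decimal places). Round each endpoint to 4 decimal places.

(0.5092, 0.5786)

The sample proportion is 743/1366 = 0.54392.
SE(p̂) = √(0.54392·0.45608/1366) = 0.013476.
z* = 2.576 at the 99% level.
Margin = 2.576·0.013476 = 0.03471.
So the interval runs from 0.5092 to 0.5786.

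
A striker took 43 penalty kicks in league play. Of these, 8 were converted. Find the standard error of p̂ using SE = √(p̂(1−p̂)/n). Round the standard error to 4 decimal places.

With x = 8 successes in n = 43, p̂ = 0.18605.
p̂(1−p̂) = 0.18605·0.81395 = 0.151435.
SE = √(0.151435/43) = 0.0593.

SE = 0.0593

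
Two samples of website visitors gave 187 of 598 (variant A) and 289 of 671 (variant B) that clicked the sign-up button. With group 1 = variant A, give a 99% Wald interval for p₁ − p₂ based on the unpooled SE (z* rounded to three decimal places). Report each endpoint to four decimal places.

(-0.1873, -0.0486)

p̂₁ = 0.31271, p̂₂ = 0.43070, so the observed difference is -0.11799.
SE = √(0.000359401 + 0.000365421) = √0.000724822 = 0.026923.
z* = 2.576 at the 99% level. Margin = 2.576·0.026923 = 0.06935.
Interval: -0.11799 ± 0.06935 → (-0.1873, -0.0486).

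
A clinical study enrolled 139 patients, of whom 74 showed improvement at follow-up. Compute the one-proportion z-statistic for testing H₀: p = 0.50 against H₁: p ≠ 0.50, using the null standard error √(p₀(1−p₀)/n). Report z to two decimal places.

z = 0.76

p̂ = 74/139 = 0.53237.
Under H₀, SE = √(p₀(1−p₀)/n) = √(0.50·0.50/139) = √0.001798561 = 0.042409.
Test statistic: z = 0.03237/0.042409 = 0.76.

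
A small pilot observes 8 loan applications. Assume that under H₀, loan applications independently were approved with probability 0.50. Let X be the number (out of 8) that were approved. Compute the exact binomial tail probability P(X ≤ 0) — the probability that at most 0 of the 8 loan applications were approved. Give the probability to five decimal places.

X is binomial with n = 8 and p = 0.50.
P(X ≤ 0) = C(8,0)·0.50^0·0.50^8.
= 0.003906 = 0.00391.

P = 0.00391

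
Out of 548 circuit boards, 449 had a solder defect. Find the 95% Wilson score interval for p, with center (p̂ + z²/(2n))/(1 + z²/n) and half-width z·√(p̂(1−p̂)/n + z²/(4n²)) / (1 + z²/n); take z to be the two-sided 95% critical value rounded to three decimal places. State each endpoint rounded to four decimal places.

(0.7849, 0.8493)

Here p̂ = 449/548 = 0.81934 and z = 1.960 (z² = 3.841600).
1 + z²/n = 1.007010.
Adjusted center: (0.81934 + z²/(2n))/1.007010 = 0.81712.
Radicand: p̂(1−p̂)/n + z²/(4n²) = 0.000270110 + 0.000003198 = 0.000273308.
Half-width = 1.960·√0.000273308/1.007010 = 0.03218.
Interval: 0.81712 ± 0.03218 → (0.7849, 0.8493).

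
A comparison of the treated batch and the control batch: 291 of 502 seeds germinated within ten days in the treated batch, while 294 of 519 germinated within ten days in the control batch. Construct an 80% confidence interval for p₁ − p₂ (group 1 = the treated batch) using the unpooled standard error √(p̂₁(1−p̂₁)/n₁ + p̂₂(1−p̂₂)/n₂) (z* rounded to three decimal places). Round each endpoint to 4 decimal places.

(-0.0265, 0.0529)

p̂₁ = 291/502 = 0.57968, p̂₂ = 294/519 = 0.56647; p̂₁ − p̂₂ = 0.01321.
Unpooled SE = √(p̂₁(1−p̂₁)/n₁ + p̂₂(1−p̂₂)/n₂) = √(0.000485360 + 0.000473182) = 0.030960.
z* = 1.282 at the 80% level. Margin of error = 0.03969.
CI: 0.01321 ± 0.03969 = (-0.0265, 0.0529).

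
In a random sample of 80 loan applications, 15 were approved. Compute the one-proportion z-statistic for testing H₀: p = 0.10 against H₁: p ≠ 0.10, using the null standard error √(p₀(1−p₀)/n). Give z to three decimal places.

The sample proportion is 15/80 = 0.18750.
SE₀ = √(0.10·0.90/80) = 0.033541.
z = (0.18750 − 0.10)/0.033541 = 0.08750/0.033541 = 2.609.

z = 2.609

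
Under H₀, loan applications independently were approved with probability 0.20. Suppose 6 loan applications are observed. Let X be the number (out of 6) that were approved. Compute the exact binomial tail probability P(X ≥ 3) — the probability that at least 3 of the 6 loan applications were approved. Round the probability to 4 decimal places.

X ~ Binomial(n=6, p=0.20).
P(X ≥ 3) = C(6,3)·0.20^3·0.80^3 + C(6,4)·0.20^4·0.80^2 + C(6,5)·0.20^5·0.80^1 + C(6,6)·0.20^6·0.80^0.
= 0.081920 + 0.015360 + 0.001536 + 0.000064 = 0.0989.

P = 0.0989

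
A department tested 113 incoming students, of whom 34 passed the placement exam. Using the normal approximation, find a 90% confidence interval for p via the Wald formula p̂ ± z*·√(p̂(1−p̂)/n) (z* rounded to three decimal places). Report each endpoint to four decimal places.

Sample proportion p̂ = 34/113 = 0.30088.
SE = √(p̂(1−p̂)/n) = √(0.210353/113) = 0.043145.
z* = 1.645 at the 90% level.
Margin = 1.645·0.043145 = 0.07097.
CI: 0.30088 ± 0.07097 = (0.2299, 0.3719).

(0.2299, 0.3719)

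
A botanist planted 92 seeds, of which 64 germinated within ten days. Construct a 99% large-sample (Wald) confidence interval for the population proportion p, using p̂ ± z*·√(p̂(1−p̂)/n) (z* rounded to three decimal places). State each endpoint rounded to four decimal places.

With x = 64 successes in n = 92, p̂ = 0.69565.
Standard error of p̂: √(0.211720/92) = √0.002301307 = 0.047972.
z* = 2.576 at the 99% level.
Margin of error: 2.576 × 0.047972 = 0.12358.
Interval: 0.69565 ± 0.12358 → (0.5721, 0.8192).

(0.5721, 0.8192)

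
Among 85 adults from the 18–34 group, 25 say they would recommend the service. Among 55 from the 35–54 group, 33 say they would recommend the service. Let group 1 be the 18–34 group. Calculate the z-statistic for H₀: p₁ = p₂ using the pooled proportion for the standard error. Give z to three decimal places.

z = -3.588

Sample proportions: p̂₁ = 25/85 = 0.29412 and p̂₂ = 33/55 = 0.60000.
Pooling: p̂ = 58/140 = 0.41429.
SE = √[p̂(1−p̂)(1/n₁+1/n₂)] = √[0.41429·0.58571·(1/85+1/55)] ≈ 0.085244.
z = -0.30588/0.085244 = -3.588.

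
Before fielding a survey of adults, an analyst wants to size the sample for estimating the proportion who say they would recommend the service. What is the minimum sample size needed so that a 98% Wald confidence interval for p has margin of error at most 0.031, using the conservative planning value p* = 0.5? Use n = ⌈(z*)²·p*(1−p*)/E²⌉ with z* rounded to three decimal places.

The 98% critical value is z* = 2.326.
p*(1−p*) = 0.2500.
(z*)²·p*(1−p*)/E² = 5.410276·0.2500/0.000961 = 1407.460.
⌈1407.460⌉ = 1408.

n = 1408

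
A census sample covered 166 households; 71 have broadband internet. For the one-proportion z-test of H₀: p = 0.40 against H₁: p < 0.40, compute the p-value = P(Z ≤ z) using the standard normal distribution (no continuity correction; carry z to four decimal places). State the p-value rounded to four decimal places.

p-value = 0.7669

With x = 71 successes in n = 166, p̂ = 0.42771.
SE₀ = √(0.40·0.60/166) = 0.038023.
Test statistic (full precision, shown to 4 dp): z = (71/166 − 0.40)/SE₀ ≈ 0.7288.
From the standard normal, P(Z ≤ z) = 0.7669.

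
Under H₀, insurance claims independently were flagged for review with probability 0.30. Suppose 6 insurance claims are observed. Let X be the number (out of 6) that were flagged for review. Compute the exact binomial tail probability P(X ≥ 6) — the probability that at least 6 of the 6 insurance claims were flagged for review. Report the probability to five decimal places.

X ~ Binomial(n=6, p=0.30).
P(X ≥ 6) = C(6,6)·0.30^6·0.70^0.
= 0.000729 = 0.00073.

P = 0.00073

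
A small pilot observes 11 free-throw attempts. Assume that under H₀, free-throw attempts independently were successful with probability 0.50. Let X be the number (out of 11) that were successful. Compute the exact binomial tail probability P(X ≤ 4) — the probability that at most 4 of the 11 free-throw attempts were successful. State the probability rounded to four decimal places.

P = 0.2744

X ~ Binomial(n=11, p=0.50).
P(X ≤ 4) = Σ_{j=0}^{4} C(11,j)·0.50^j·0.50^{11−j}.
= 0.000488 + 0.005371 + 0.026855 + 0.080566 + 0.161133 = 0.2744.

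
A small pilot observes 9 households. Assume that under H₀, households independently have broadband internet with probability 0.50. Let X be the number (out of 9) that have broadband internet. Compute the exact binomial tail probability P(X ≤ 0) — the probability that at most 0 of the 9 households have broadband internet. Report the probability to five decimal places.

P = 0.00195

X is binomial with n = 9 and p = 0.50.
P(X ≤ 0) = C(9,0)·0.50^0·0.50^9.
= 0.001953 = 0.00195.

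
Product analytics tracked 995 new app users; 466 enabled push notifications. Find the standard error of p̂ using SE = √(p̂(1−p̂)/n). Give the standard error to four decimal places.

Sample proportion p̂ = 466/995 = 0.46834.
p̂(1−p̂) = 0.46834·0.53166 = 0.248998.
SE = √(0.248998/995) = √0.000250249 = 0.0158.

SE = 0.0158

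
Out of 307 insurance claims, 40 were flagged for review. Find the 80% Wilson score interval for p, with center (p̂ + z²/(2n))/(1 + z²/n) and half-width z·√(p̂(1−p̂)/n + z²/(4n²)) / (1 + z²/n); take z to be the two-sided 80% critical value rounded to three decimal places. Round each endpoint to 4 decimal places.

Here p̂ = 40/307 = 0.13029 and z = 1.282 (z² = 1.643524).
Denominator 1 + z²/n = 1 + 1.643524/307 = 1.005353.
Center = (0.13029 + 0.002677)/1.005353 = 0.13226.
Radicand: p̂(1−p̂)/n + z²/(4n²) = 0.000369110 + 0.000004360 = 0.000373470.
Half-width = 1.282·√0.000373470/1.005353 = 0.02464.
Interval: 0.13226 ± 0.02464 → (0.1076, 0.1569).

(0.1076, 0.1569)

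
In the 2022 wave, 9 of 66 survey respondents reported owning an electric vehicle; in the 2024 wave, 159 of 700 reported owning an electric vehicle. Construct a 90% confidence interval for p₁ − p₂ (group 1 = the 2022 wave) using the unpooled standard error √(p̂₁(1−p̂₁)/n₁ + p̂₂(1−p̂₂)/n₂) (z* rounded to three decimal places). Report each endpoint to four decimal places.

(-0.1650, -0.0166)

p̂₁ = 0.13636, p̂₂ = 0.22714, so the observed difference is -0.09078.
SE = √(0.001784373 + 0.000250784) = √0.002035157 = 0.045113.
For 90% confidence, z* = 1.645. Margin of error = 0.07421.
So the interval runs from -0.1650 to -0.0166.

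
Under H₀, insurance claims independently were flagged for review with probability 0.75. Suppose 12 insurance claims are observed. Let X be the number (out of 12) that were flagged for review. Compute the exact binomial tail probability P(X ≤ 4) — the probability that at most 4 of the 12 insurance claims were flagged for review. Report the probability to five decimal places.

P = 0.00278

X is binomial with n = 12 and p = 0.75.
P(X ≤ 4) = Σ_{j=0}^{4} C(12,j)·0.75^j·0.25^{12−j}.
= 0.000000 + 0.000002 + 0.000035 + 0.000354 + 0.002390 = 0.00278.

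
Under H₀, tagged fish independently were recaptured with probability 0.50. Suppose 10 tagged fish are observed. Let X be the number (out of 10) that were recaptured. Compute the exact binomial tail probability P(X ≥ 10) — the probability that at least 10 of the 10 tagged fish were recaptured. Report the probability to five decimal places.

P = 0.00098

X ~ Binomial(n=10, p=0.50).
P(X ≥ 10) = C(10,10)·0.50^10·0.50^0.
= 0.000977 = 0.00098.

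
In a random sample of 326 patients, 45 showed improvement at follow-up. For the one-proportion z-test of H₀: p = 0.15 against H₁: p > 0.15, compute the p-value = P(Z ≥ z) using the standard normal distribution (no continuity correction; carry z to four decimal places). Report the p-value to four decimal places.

The sample proportion is 45/326 = 0.13804.
Under H₀, SE = √(p₀(1−p₀)/n) = √(0.15·0.85/326) = √0.000391104 = 0.019776.
z = (p̂ − p₀)/SE = (45/326 − 0.15)/0.019776 ≈ -0.6049.
From the standard normal, P(Z ≥ z) = 0.7274.

p-value = 0.7274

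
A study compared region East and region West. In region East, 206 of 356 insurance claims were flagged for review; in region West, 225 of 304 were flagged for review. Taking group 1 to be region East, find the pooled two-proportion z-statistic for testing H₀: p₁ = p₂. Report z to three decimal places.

z = -4.344

Sample proportions: p̂₁ = 206/356 = 0.57865 and p̂₂ = 225/304 = 0.74013.
Pooled p̂ = (206+225)/(356+304) = 431/660 = 0.65303.
SE = √[p̂(1−p̂)(1/n₁+1/n₂)] = √[0.65303·0.34697·(1/356+1/304)] ≈ 0.037173.
z = -0.16148/0.037173 = -4.344.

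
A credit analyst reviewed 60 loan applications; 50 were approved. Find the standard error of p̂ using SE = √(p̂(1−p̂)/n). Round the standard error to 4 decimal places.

SE = 0.0481

p̂ = 50/60 = 0.83333.
p̂(1−p̂) = 0.138891.
Dividing by n and taking the root: √0.002314850 = 0.0481.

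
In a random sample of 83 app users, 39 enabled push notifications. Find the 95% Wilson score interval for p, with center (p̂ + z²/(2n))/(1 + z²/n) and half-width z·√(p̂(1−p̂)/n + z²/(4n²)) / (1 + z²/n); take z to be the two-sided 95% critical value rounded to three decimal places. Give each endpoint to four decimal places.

(0.3662, 0.5762)

p̂ = 39/83 = 0.46988; z = 1.960, so z² = 3.841600.
Denominator 1 + z²/n = 1 + 3.841600/83 = 1.046284.
Adjusted center: (0.46988 + z²/(2n))/1.046284 = 0.47121.
Radicand: p̂(1−p̂)/n + z²/(4n²) = 0.003001118 + 0.000139411 = 0.003140529.
Half-width = 1.960·√0.003140529/1.046284 = 0.10498.
Interval: 0.47121 ± 0.10498 → (0.3662, 0.5762).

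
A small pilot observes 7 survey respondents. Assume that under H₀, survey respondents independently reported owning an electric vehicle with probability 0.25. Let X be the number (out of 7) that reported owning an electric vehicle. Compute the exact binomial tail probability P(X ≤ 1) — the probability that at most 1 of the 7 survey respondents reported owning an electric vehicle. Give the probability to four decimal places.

X is binomial with n = 7 and p = 0.25.
P(X ≤ 1) = C(7,0)·0.25^0·0.75^7 + C(7,1)·0.25^1·0.75^6.
= 0.133484 + 0.311462 = 0.4449.

P = 0.4449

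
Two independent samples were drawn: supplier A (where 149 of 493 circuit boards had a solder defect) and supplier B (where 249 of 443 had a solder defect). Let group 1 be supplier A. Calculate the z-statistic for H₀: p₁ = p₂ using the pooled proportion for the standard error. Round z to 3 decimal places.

z = -8.029

p̂₁ = 149/493 = 0.30223, p̂₂ = 249/443 = 0.56208.
Pooling: p̂ = 398/936 = 0.42521.
Pooled SE = √[0.2444070·0.00428573] ≈ 0.032365.
z = (p̂₁ − p̂₂)/SE = (0.30223 − 0.56208)/0.032365 = -0.25985/0.032365 = -8.029.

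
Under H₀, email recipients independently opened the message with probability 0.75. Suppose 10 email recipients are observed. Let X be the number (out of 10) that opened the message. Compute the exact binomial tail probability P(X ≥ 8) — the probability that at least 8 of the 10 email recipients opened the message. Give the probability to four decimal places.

P = 0.5256

X ~ Binomial(n=10, p=0.75).
P(X ≥ 8) = C(10,8)·0.75^8·0.25^2 + C(10,9)·0.75^9·0.25^1 + C(10,10)·0.75^10·0.25^0.
= 0.281568 + 0.187712 + 0.056314 = 0.5256.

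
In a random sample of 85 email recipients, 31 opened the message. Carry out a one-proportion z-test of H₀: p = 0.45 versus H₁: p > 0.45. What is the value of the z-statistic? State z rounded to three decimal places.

p̂ = 31/85 = 0.36471.
Null standard error: √(0.45·0.55/85) = √0.002911765 = 0.053961.
z = (p̂ − p₀)/SE = (0.36471 − 0.45)/0.053961 = -1.581.

z = -1.581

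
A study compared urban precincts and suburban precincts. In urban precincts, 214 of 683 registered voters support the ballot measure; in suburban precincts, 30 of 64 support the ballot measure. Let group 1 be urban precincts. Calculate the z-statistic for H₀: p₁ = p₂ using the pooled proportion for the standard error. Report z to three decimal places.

Sample proportions: p̂₁ = 214/683 = 0.31332 and p̂₂ = 30/64 = 0.46875.
Pooled p̂ = (214+30)/(683+64) = 244/747 = 0.32664.
SE = √[p̂(1−p̂)(1/n₁+1/n₂)] = √[0.32664·0.67336·(1/683+1/64)] ≈ 0.061308.
z = (p̂₁ − p̂₂)/SE = (0.31332 − 0.46875)/0.061308 = -0.15543/0.061308 = -2.535.

z = -2.535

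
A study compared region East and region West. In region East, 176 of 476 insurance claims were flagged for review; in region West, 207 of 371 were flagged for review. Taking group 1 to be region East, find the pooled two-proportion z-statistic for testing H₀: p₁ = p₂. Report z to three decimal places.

Sample proportions: p̂₁ = 176/476 = 0.36975 and p̂₂ = 207/371 = 0.55795.
Pooled p̂ = (176+207)/(476+371) = 383/847 = 0.45218.
Pooled SE = √[0.2477136·0.00479626] ≈ 0.034469.
z = -0.18820/0.034469 = -5.460.

z = -5.460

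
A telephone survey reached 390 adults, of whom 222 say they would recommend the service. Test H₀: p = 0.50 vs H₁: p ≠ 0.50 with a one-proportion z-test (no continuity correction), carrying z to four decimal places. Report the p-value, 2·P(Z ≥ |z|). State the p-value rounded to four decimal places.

Sample proportion p̂ = 222/390 = 0.56923.
Null standard error: √(0.50·0.50/390) = √0.000641026 = 0.025318.
Test statistic (full precision, shown to 4 dp): z = (222/390 − 0.50)/SE₀ ≈ 2.7344.
p-value = 2·P(Z ≥ |z|) with z = 2.7344 → 0.0062.

p-value = 0.0062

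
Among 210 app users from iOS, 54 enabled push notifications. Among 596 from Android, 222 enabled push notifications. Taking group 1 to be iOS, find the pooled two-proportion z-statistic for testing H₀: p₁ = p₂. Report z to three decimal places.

z = -3.029

p̂₁ = 54/210 = 0.25714, p̂₂ = 222/596 = 0.37248.
Pooling: p̂ = 276/806 = 0.34243.
SE = √[p̂(1−p̂)(1/n₁+1/n₂)] = √[0.34243·0.65757·(1/210+1/596)] ≈ 0.038080.
z = -0.11534/0.038080 = -3.029.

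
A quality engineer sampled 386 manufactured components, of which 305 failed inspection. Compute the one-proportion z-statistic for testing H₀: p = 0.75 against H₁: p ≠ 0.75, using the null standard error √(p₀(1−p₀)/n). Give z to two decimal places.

z = 1.82

p̂ = 305/386 = 0.79016.
Under H₀, SE = √(p₀(1−p₀)/n) = √(0.75·0.25/386) = √0.000485751 = 0.022040.
z = (p̂ − p₀)/SE = (0.79016 − 0.75)/0.022040 = 1.82.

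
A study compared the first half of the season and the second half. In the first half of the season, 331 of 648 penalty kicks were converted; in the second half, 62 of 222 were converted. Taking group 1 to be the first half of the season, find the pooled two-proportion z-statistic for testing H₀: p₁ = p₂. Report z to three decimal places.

z = 5.982

p̂₁ = 331/648 = 0.51080, p̂₂ = 62/222 = 0.27928.
Pooled p̂ = (331+62)/(648+222) = 393/870 = 0.45172.
SE = √[p̂(1−p̂)(1/n₁+1/n₂)] = √[0.45172·0.54828·(1/648+1/222)] ≈ 0.038702.
z = 0.23152/0.038702 = 5.982.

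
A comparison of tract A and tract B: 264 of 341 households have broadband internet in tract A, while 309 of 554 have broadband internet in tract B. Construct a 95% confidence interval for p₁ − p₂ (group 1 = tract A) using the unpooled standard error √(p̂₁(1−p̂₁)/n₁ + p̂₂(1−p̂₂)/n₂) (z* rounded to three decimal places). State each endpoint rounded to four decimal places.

p̂₁ = 0.77419, p̂₂ = 0.55776, so the observed difference is 0.21643.
Unpooled SE = √(p̂₁(1−p̂₁)/n₁ + p̂₂(1−p̂₂)/n₂) = √(0.000512662 + 0.000445241) = 0.030950.
For 95% confidence, z* = 1.960. Margin = 1.960·0.030950 = 0.06066.
Interval: 0.21643 ± 0.06066 → (0.1558, 0.2771).

(0.1558, 0.2771)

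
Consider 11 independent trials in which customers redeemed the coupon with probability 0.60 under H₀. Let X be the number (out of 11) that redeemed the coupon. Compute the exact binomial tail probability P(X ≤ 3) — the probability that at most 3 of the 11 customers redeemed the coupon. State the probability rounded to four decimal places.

X is binomial with n = 11 and p = 0.60.
P(X ≤ 3) = C(11,0)·0.60^0·0.40^11 + C(11,1)·0.60^1·0.40^10 + C(11,2)·0.60^2·0.40^9 + C(11,3)·0.60^3·0.40^8.
= 0.000042 + 0.000692 + 0.005190 + 0.023357 = 0.0293.

P = 0.0293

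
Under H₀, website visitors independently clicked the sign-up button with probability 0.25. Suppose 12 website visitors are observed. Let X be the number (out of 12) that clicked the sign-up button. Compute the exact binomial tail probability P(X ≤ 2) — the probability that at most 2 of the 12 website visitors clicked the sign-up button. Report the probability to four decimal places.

P = 0.3907

X ~ Binomial(n=12, p=0.25).
P(X ≤ 2) = C(12,0)·0.25^0·0.75^12 + C(12,1)·0.25^1·0.75^11 + C(12,2)·0.25^2·0.75^10.
= 0.031676 + 0.126705 + 0.232293 = 0.3907.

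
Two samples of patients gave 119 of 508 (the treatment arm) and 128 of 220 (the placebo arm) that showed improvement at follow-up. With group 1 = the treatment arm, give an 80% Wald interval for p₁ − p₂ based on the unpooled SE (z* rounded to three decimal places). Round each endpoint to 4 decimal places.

(-0.3965, -0.2986)

p̂₁ = 119/508 = 0.23425, p̂₂ = 128/220 = 0.58182; p̂₁ − p̂₂ = -0.34757.
SE = √(0.000353106 + 0.001105935) = √0.001459041 = 0.038197.
The 80% critical value is z* = 1.282. Margin = 1.282·0.038197 = 0.04897.
CI: -0.34757 ± 0.04897 = (-0.3965, -0.2986).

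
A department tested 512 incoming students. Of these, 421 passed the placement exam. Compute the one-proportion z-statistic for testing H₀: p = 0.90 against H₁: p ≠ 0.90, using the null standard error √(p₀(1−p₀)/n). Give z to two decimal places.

z = -5.86

The sample proportion is 421/512 = 0.82227.
Under H₀, SE = √(p₀(1−p₀)/n) = √(0.90·0.10/512) = √0.000175781 = 0.013258.
z = (0.82227 − 0.90)/0.013258 = -0.07773/0.013258 = -5.86.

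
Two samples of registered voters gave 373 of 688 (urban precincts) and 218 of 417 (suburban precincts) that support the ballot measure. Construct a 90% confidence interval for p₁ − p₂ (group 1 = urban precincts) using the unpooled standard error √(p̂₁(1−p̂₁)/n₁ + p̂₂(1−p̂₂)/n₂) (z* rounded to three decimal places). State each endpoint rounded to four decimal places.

p̂₁ = 0.54215, p̂₂ = 0.52278, so the observed difference is 0.01937.
SE = √(0.000360790 + 0.000598276) = √0.000959066 = 0.030969.
For 90% confidence, z* = 1.645. Margin of error = 0.05094.
CI: 0.01937 ± 0.05094 = (-0.0316, 0.0703).

(-0.0316, 0.0703)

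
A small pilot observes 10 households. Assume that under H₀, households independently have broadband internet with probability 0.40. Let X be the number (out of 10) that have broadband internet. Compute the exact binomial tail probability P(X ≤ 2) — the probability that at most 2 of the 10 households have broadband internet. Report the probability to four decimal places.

X is binomial with n = 10 and p = 0.40.
P(X ≤ 2) = C(10,0)·0.40^0·0.60^10 + C(10,1)·0.40^1·0.60^9 + C(10,2)·0.40^2·0.60^8.
= 0.006047 + 0.040311 + 0.120932 = 0.1673.

P = 0.1673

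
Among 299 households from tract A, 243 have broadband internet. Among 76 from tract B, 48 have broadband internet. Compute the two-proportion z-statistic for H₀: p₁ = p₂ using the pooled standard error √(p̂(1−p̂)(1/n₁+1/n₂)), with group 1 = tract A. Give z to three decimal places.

z = 3.382

Sample proportions: p̂₁ = 243/299 = 0.81271 and p̂₂ = 48/76 = 0.63158.
Pooled p̂ = (243+48)/(299+76) = 291/375 = 0.77600.
Pooled SE = √[0.1738240·0.01650238] ≈ 0.053558.
z = (p̂₁ − p̂₂)/SE = (0.81271 − 0.63158)/0.053558 = 0.18113/0.053558 = 3.382.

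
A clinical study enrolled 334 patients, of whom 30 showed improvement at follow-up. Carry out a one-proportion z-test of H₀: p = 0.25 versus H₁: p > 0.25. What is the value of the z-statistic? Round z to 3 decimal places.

z = -6.761

The sample proportion is 30/334 = 0.08982.
Null standard error: √(0.25·0.75/334) = √0.000561377 = 0.023693.
z = (p̂ − p₀)/SE = (0.08982 − 0.25)/0.023693 = -6.761.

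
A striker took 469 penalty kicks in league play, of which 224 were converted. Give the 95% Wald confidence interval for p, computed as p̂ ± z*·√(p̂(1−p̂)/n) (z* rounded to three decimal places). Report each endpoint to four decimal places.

(0.4324, 0.5228)

Sample proportion p̂ = 224/469 = 0.47761.
SE(p̂) = √(0.47761·0.52239/469) = 0.023065.
The 95% critical value is z* = 1.960.
Margin = 1.960·0.023065 = 0.04521.
So the interval runs from 0.4324 to 0.5228.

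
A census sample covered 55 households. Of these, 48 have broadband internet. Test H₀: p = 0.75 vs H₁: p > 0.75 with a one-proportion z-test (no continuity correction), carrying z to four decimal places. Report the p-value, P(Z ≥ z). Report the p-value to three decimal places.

With x = 48 successes in n = 55, p̂ = 0.87273.
Null standard error: √(0.75·0.25/55) = √0.003409091 = 0.058387.
z = (p̂ − p₀)/SE = (48/55 − 0.75)/0.058387 ≈ 2.1019.
p-value = P(Z ≥ z) with z = 2.1019 → 0.018.

p-value = 0.018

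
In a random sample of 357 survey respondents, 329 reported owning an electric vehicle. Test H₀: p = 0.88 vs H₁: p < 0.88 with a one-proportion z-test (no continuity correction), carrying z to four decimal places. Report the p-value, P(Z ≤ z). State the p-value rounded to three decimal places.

With x = 329 successes in n = 357, p̂ = 0.92157.
Under H₀, SE = √(p₀(1−p₀)/n) = √(0.88·0.12/357) = √0.000295798 = 0.017199.
Test statistic (full precision, shown to 4 dp): z = (329/357 − 0.88)/SE₀ ≈ 2.4170.
p-value = P(Z ≤ z) with z = 2.4170 → 0.992.

p-value = 0.992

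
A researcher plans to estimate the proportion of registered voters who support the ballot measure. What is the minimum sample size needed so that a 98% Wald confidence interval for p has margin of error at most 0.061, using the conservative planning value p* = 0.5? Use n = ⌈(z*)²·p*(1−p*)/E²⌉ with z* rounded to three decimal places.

For 98% confidence, z* = 2.326.
p*(1−p*) = 0.2500.
(z*)²·p*(1−p*)/E² = 5.410276·0.2500/0.003721 = 363.496.
Rounding up, n = 364.

n = 364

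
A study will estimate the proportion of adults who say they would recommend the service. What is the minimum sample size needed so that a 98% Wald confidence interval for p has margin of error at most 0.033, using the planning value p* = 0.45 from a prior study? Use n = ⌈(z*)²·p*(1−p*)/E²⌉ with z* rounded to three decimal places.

n = 1230

z* = 2.326 at the 98% level.
p*(1−p*) = 0.2475.
Required n before rounding: 5.410276 × 0.2475 / 0.033² = 1229.608.
⌈1229.608⌉ = 1230.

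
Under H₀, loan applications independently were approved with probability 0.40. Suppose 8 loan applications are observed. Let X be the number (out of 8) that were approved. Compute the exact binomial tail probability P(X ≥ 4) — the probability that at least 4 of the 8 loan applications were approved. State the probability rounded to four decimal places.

X ~ Binomial(n=8, p=0.40).
P(X ≥ 4) = Σ_{j=4}^{8} C(8,j)·0.40^j·0.60^{8−j}.
= 0.232243 + 0.123863 + 0.041288 + 0.007864 + 0.000655 = 0.4059.

P = 0.4059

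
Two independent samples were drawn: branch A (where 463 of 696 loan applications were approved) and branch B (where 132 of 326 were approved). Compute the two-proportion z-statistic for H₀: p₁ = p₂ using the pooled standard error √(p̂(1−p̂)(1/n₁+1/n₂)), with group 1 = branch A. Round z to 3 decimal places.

p̂₁ = 463/696 = 0.66523, p̂₂ = 132/326 = 0.40491.
Pooling: p̂ = 595/1022 = 0.58219.
Pooled SE = √[0.2432445·0.00450427] ≈ 0.033100.
z = 0.26032/0.033100 = 7.865.

z = 7.865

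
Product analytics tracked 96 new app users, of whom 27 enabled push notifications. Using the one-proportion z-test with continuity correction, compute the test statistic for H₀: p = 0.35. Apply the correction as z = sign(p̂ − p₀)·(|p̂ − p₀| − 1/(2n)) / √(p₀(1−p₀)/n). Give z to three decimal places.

p̂ = 27/96 = 0.28125. p̂ − p₀ = -0.068750.
1/(2n) = 0.005208.
Corrected numerator: |-0.068750| − 0.005208 = 0.063542.
Under H₀, SE = √(p₀(1−p₀)/n) = √(0.35·0.65/96) = √0.002369792 = 0.048681.
z = −0.063542/0.048681 = -1.305.

z = -1.305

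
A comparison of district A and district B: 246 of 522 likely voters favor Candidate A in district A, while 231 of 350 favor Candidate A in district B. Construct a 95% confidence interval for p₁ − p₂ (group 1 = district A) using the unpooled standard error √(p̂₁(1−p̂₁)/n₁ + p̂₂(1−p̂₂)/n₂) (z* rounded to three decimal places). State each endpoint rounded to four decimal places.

p̂₁ = 246/522 = 0.47126, p̂₂ = 231/350 = 0.66000; p̂₁ − p̂₂ = -0.18874.
SE = √(0.000477345 + 0.000641143) = √0.001118488 = 0.033444.
z* = 1.960 at the 95% level. Margin of error = 0.06555.
Interval: -0.18874 ± 0.06555 → (-0.2543, -0.1232).

(-0.2543, -0.1232)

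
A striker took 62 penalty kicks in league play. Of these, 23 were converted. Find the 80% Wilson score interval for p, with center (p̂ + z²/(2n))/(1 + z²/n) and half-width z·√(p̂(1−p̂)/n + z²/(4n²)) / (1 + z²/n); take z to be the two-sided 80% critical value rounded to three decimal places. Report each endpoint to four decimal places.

(0.2966, 0.4520)

p̂ = 23/62 = 0.37097; z = 1.282, so z² = 1.643524.
Denominator 1 + z²/n = 1 + 1.643524/62 = 1.026508.
Center = (0.37097 + 0.013254)/1.026508 = 0.37430.
Radicand: p̂(1−p̂)/n + z²/(4n²) = 0.003763721 + 0.000106889 = 0.003870610.
Half-width = 1.282·√0.003870610/1.026508 = 0.07770.
Interval: 0.37430 ± 0.07770 → (0.2966, 0.4520).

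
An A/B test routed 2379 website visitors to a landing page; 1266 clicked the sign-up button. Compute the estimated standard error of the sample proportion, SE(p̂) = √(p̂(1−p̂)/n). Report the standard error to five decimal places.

SE = 0.01023

Sample proportion p̂ = 1266/2379 = 0.53216.
p̂(1−p̂) = 0.248966.
SE = √(0.248966/2379) = 0.01023.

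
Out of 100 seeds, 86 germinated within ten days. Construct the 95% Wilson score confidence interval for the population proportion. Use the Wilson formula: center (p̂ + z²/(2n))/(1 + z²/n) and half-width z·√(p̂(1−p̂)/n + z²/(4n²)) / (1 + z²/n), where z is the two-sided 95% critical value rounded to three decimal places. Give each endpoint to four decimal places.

(0.7786, 0.9147)

Here p̂ = 86/100 = 0.86000 and z = 1.960 (z² = 3.841600).
Denominator 1 + z²/n = 1 + 3.841600/100 = 1.038416.
Center = (0.86000 + 0.019208)/1.038416 = 0.84668.
Radicand: p̂(1−p̂)/n + z²/(4n²) = 0.001204000 + 0.000096040 = 0.001300040.
Half-width = z·√(radicand)/denom = 1.960·0.036056/1.038416 = 0.06806.
Interval: 0.84668 ± 0.06806 → (0.7786, 0.9147).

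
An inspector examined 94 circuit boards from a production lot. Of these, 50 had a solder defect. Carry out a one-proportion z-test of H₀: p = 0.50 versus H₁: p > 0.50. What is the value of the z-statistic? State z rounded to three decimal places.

z = 0.619

The sample proportion is 50/94 = 0.53191.
Under H₀, SE = √(p₀(1−p₀)/n) = √(0.50·0.50/94) = √0.002659574 = 0.051571.
z = (0.53191 − 0.50)/0.051571 = 0.03191/0.051571 = 0.619.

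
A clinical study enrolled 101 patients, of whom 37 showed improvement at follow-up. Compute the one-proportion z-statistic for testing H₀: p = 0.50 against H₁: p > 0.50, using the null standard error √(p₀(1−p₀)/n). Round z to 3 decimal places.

Sample proportion p̂ = 37/101 = 0.36634.
SE₀ = √(0.50·0.50/101) = 0.049752.
Test statistic: z = -0.13366/0.049752 = -2.687.

z = -2.687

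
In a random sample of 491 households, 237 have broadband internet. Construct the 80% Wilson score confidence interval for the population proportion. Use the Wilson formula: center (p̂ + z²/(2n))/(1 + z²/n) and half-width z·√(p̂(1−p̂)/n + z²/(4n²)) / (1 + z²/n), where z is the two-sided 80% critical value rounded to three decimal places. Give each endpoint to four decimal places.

Here p̂ = 237/491 = 0.48269 and z = 1.282 (z² = 1.643524).
Denominator 1 + z²/n = 1 + 1.643524/491 = 1.003347.
Center = (0.48269 + 0.001674)/1.003347 = 0.48275.
Radicand: p̂(1−p̂)/n + z²/(4n²) = 0.000508555 + 0.000001704 = 0.000510259.
Half-width = 1.282·√0.000510259/1.003347 = 0.02886.
Interval: 0.48275 ± 0.02886 → (0.4539, 0.5116).

(0.4539, 0.5116)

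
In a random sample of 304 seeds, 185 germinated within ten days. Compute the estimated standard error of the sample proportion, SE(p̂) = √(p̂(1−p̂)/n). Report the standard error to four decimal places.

p̂ = 185/304 = 0.60855.
p̂(1−p̂) = 0.238217.
SE = √(0.238217/304) = √0.000783609 = 0.0280.

SE = 0.0280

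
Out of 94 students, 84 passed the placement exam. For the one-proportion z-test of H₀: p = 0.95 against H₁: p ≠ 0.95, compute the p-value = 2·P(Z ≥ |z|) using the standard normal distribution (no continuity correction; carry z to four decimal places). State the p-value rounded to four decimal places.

p-value = 0.0121

With x = 84 successes in n = 94, p̂ = 0.89362.
Under H₀, SE = √(p₀(1−p₀)/n) = √(0.95·0.05/94) = √0.000505319 = 0.022479.
Test statistic (full precision, shown to 4 dp): z = (84/94 − 0.95)/SE₀ ≈ -2.5082.
From the standard normal, 2·P(Z ≥ |z|) = 0.0121.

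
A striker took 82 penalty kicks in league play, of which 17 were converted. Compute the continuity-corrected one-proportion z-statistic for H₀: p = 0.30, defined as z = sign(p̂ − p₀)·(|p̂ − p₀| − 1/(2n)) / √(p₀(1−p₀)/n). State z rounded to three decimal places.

Sample proportion p̂ = 17/82 = 0.20732. p̂ − p₀ = -0.092683.
1/(2n) = 0.006098.
Corrected numerator: |-0.092683| − 0.006098 = 0.086585.
SE₀ = √(0.30·0.70/82) = 0.050606.
z = (−)0.086585/0.050606 = -1.711.

z = -1.711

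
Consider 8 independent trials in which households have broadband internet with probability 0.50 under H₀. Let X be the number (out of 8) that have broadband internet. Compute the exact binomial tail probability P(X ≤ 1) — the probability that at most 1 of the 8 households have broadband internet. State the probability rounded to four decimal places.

P = 0.0352

X ~ Binomial(n=8, p=0.50).
P(X ≤ 1) = C(8,0)·0.50^0·0.50^8 + C(8,1)·0.50^1·0.50^7.
= 0.003906 + 0.031250 = 0.0352.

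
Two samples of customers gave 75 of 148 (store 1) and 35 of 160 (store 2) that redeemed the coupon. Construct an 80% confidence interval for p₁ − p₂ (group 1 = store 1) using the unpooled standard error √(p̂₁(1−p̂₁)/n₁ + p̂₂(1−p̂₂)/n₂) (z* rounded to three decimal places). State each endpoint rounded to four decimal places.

(0.2207, 0.3553)

p̂₁ = 0.50676, p̂₂ = 0.21875, so the observed difference is 0.28801.
SE = √(0.001688881 + 0.001068115) = √0.002756996 = 0.052507.
The 80% critical value is z* = 1.282. Margin = 1.282·0.052507 = 0.06731.
CI: 0.28801 ± 0.06731 = (0.2207, 0.3553).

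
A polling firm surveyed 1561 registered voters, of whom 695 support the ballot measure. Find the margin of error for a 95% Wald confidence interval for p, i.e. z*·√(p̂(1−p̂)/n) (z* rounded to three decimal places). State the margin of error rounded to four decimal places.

The sample proportion is 695/1561 = 0.44523.
Standard error of p̂: √(0.247000/1561) = √0.000158232 = 0.012579.
For 95% confidence, z* = 1.960.
So ME = 0.0247.

ME = 0.0247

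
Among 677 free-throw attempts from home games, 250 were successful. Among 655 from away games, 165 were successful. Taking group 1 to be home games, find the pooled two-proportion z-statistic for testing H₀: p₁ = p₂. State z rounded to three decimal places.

z = 4.624

Sample proportions: p̂₁ = 250/677 = 0.36928 and p̂₂ = 165/655 = 0.25191.
Pooling: p̂ = 415/1332 = 0.31156.
Pooled SE = √[0.2144910·0.00300382] ≈ 0.025383.
z = (p̂₁ − p̂₂)/SE = (0.36928 − 0.25191)/0.025383 = 0.11737/0.025383 = 4.624.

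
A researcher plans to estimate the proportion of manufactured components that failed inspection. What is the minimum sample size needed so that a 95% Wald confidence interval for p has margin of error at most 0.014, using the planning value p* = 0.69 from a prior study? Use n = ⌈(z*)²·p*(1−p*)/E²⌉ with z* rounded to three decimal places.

n = 4193

z* = 1.960 at the 95% level.
p*(1−p*) = 0.69·0.31 = 0.2139.
(z*)²·p*(1−p*)/E² = 3.841600·0.2139/0.000196 = 4192.440.
Rounding up, n = 4193.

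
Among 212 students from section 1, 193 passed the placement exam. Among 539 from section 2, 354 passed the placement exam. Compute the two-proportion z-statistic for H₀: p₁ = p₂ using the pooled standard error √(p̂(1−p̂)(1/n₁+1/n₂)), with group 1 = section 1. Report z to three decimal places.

z = 7.033

p̂₁ = 193/212 = 0.91038, p̂₂ = 354/539 = 0.65677.
Pooled p̂ = (193+354)/(212+539) = 547/751 = 0.72836.
SE = √[p̂(1−p̂)(1/n₁+1/n₂)] = √[0.72836·0.27164·(1/212+1/539)] ≈ 0.036060.
z = 0.25361/0.036060 = 7.033.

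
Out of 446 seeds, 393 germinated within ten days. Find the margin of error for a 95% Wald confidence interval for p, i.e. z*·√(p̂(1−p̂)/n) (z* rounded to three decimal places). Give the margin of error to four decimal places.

ME = 0.0300

p̂ = 393/446 = 0.88117.
Standard error of p̂: √(0.104713/446) = √0.000234781 = 0.015323.
z* = 1.960 at the 95% level.
Margin of error = z*·SE = 1.960 × 0.015323 = 0.0300.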